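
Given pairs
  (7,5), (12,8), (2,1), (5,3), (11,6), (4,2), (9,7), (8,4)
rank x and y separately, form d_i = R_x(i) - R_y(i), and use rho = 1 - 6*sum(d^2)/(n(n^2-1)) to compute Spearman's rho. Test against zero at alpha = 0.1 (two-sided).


Step 1: Rank x and y separately (midranks; no ties here).
rank(x): 7->4, 12->8, 2->1, 5->3, 11->7, 4->2, 9->6, 8->5
rank(y): 5->5, 8->8, 1->1, 3->3, 6->6, 2->2, 7->7, 4->4
Step 2: d_i = R_x(i) - R_y(i); compute d_i^2.
  (4-5)^2=1, (8-8)^2=0, (1-1)^2=0, (3-3)^2=0, (7-6)^2=1, (2-2)^2=0, (6-7)^2=1, (5-4)^2=1
sum(d^2) = 4.
Step 3: rho = 1 - 6*4 / (8*(8^2 - 1)) = 1 - 24/504 = 0.952381.
Step 4: Under H0, t = rho * sqrt((n-2)/(1-rho^2)) = 7.6509 ~ t(6).
Step 5: Two-sided p-value from the t-distribution with 6 df = 0.000260.
Step 6: alpha = 0.1. reject H0.

rho = 0.9524, p = 0.000260, reject H0 at alpha = 0.1.


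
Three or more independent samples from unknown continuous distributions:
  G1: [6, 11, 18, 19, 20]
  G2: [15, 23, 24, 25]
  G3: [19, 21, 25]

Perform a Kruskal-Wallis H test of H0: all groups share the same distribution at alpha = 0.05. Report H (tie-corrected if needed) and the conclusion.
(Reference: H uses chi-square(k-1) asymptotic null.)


Step 1: Combine all N = 12 observations and assign midranks.
sorted (value, group, rank): (6,G1,1), (11,G1,2), (15,G2,3), (18,G1,4), (19,G1,5.5), (19,G3,5.5), (20,G1,7), (21,G3,8), (23,G2,9), (24,G2,10), (25,G2,11.5), (25,G3,11.5)
Step 2: Sum ranks within each group.
R_1 = 19.5 (n_1 = 5)
R_2 = 33.5 (n_2 = 4)
R_3 = 25 (n_3 = 3)
Step 3: H = 12/(N(N+1)) * sum(R_i^2/n_i) - 3(N+1)
     = 12/(12*13) * (19.5^2/5 + 33.5^2/4 + 25^2/3) - 3*13
     = 0.076923 * 564.946 - 39
     = 4.457372.
Step 4: Ties present; correction factor C = 1 - 12/(12^3 - 12) = 0.993007. Corrected H = 4.457372 / 0.993007 = 4.488762.
Step 5: Under H0, H ~ chi^2(2); p-value = 0.105993.
Step 6: alpha = 0.05. fail to reject H0.

H = 4.4888, df = 2, p = 0.105993, fail to reject H0.


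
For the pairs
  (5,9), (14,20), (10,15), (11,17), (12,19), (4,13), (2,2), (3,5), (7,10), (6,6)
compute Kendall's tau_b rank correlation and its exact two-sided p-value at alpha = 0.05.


Step 1: Enumerate the 45 unordered pairs (i,j) with i<j and classify each by sign(x_j-x_i) * sign(y_j-y_i).
  (1,2):dx=+9,dy=+11->C; (1,3):dx=+5,dy=+6->C; (1,4):dx=+6,dy=+8->C; (1,5):dx=+7,dy=+10->C
  (1,6):dx=-1,dy=+4->D; (1,7):dx=-3,dy=-7->C; (1,8):dx=-2,dy=-4->C; (1,9):dx=+2,dy=+1->C
  (1,10):dx=+1,dy=-3->D; (2,3):dx=-4,dy=-5->C; (2,4):dx=-3,dy=-3->C; (2,5):dx=-2,dy=-1->C
  (2,6):dx=-10,dy=-7->C; (2,7):dx=-12,dy=-18->C; (2,8):dx=-11,dy=-15->C; (2,9):dx=-7,dy=-10->C
  (2,10):dx=-8,dy=-14->C; (3,4):dx=+1,dy=+2->C; (3,5):dx=+2,dy=+4->C; (3,6):dx=-6,dy=-2->C
  (3,7):dx=-8,dy=-13->C; (3,8):dx=-7,dy=-10->C; (3,9):dx=-3,dy=-5->C; (3,10):dx=-4,dy=-9->C
  (4,5):dx=+1,dy=+2->C; (4,6):dx=-7,dy=-4->C; (4,7):dx=-9,dy=-15->C; (4,8):dx=-8,dy=-12->C
  (4,9):dx=-4,dy=-7->C; (4,10):dx=-5,dy=-11->C; (5,6):dx=-8,dy=-6->C; (5,7):dx=-10,dy=-17->C
  (5,8):dx=-9,dy=-14->C; (5,9):dx=-5,dy=-9->C; (5,10):dx=-6,dy=-13->C; (6,7):dx=-2,dy=-11->C
  (6,8):dx=-1,dy=-8->C; (6,9):dx=+3,dy=-3->D; (6,10):dx=+2,dy=-7->D; (7,8):dx=+1,dy=+3->C
  (7,9):dx=+5,dy=+8->C; (7,10):dx=+4,dy=+4->C; (8,9):dx=+4,dy=+5->C; (8,10):dx=+3,dy=+1->C
  (9,10):dx=-1,dy=-4->C
Step 2: C = 41, D = 4, total pairs = 45.
Step 3: tau = (C - D)/(n(n-1)/2) = (41 - 4)/45 = 0.822222.
Step 4: Exact two-sided p-value (enumerate n! = 3628800 permutations of y under H0): p = 0.000358.
Step 5: alpha = 0.05. reject H0.

tau_b = 0.8222 (C=41, D=4), p = 0.000358, reject H0.


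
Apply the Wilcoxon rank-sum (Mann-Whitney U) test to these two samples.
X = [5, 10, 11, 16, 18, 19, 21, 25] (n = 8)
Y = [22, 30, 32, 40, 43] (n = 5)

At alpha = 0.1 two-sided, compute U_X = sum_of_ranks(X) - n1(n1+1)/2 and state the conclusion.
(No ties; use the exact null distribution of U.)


Step 1: Combine and sort all 13 observations; assign midranks.
sorted (value, group): (5,X), (10,X), (11,X), (16,X), (18,X), (19,X), (21,X), (22,Y), (25,X), (30,Y), (32,Y), (40,Y), (43,Y)
ranks: 5->1, 10->2, 11->3, 16->4, 18->5, 19->6, 21->7, 22->8, 25->9, 30->10, 32->11, 40->12, 43->13
Step 2: Rank sum for X: R1 = 1 + 2 + 3 + 4 + 5 + 6 + 7 + 9 = 37.
Step 3: U_X = R1 - n1(n1+1)/2 = 37 - 8*9/2 = 37 - 36 = 1.
       U_Y = n1*n2 - U_X = 40 - 1 = 39.
Step 4: No ties, so the exact null distribution of U (based on enumerating the C(13,8) = 1287 equally likely rank assignments) gives the two-sided p-value.
Step 5: p-value = 0.003108; compare to alpha = 0.1. reject H0.

U_X = 1, p = 0.003108, reject H0 at alpha = 0.1.


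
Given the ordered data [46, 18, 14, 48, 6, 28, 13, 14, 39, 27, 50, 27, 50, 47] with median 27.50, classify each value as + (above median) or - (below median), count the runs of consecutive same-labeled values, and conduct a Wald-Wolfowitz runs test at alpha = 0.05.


Step 1: Compute median = 27.50; label A = above, B = below.
Labels in order: ABBABABBABABAA  (n_A = 7, n_B = 7)
Step 2: Count runs R = 11.
Step 3: Under H0 (random ordering), E[R] = 2*n_A*n_B/(n_A+n_B) + 1 = 2*7*7/14 + 1 = 8.0000.
        Var[R] = 2*n_A*n_B*(2*n_A*n_B - n_A - n_B) / ((n_A+n_B)^2 * (n_A+n_B-1)) = 8232/2548 = 3.2308.
        SD[R] = 1.7974.
Step 4: Continuity-corrected z = (R - 0.5 - E[R]) / SD[R] = (11 - 0.5 - 8.0000) / 1.7974 = 1.3909.
Step 5: Two-sided p-value via normal approximation = 2*(1 - Phi(|z|)) = 0.164264.
Step 6: alpha = 0.05. fail to reject H0.

R = 11, z = 1.3909, p = 0.164264, fail to reject H0.


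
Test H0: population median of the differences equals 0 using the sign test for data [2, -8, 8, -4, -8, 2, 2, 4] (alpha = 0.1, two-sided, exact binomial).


Step 1: Discard zero differences. Original n = 8; n_eff = number of nonzero differences = 8.
Nonzero differences (with sign): +2, -8, +8, -4, -8, +2, +2, +4
Step 2: Count signs: positive = 5, negative = 3.
Step 3: Under H0: P(positive) = 0.5, so the number of positives S ~ Bin(8, 0.5).
Step 4: Two-sided exact p-value = sum of Bin(8,0.5) probabilities at or below the observed probability = 0.726562.
Step 5: alpha = 0.1. fail to reject H0.

n_eff = 8, pos = 5, neg = 3, p = 0.726562, fail to reject H0.


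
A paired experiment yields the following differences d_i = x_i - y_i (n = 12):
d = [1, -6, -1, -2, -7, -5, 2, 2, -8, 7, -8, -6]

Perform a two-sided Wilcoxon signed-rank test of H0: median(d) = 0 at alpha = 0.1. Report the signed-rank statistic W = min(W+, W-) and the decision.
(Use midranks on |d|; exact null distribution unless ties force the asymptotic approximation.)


Step 1: Drop any zero differences (none here) and take |d_i|.
|d| = [1, 6, 1, 2, 7, 5, 2, 2, 8, 7, 8, 6]
Step 2: Midrank |d_i| (ties get averaged ranks).
ranks: |1|->1.5, |6|->7.5, |1|->1.5, |2|->4, |7|->9.5, |5|->6, |2|->4, |2|->4, |8|->11.5, |7|->9.5, |8|->11.5, |6|->7.5
Step 3: Attach original signs; sum ranks with positive sign and with negative sign.
W+ = 1.5 + 4 + 4 + 9.5 = 19
W- = 7.5 + 1.5 + 4 + 9.5 + 6 + 11.5 + 11.5 + 7.5 = 59
(Check: W+ + W- = 78 should equal n(n+1)/2 = 78.)
Step 4: Test statistic W = min(W+, W-) = 19.
Step 5: Ties in |d|, so use the tie-corrected normal approximation.
        E[W] = n(n+1)/4 = 12*13/4 = 39.
        Tie groups: |d|=1 (t=2), |d|=2 (t=3), |d|=6 (t=2), |d|=7 (t=2), |d|=8 (t=2); sum(t^3 - t) = 48.
        Var[W] = n(n+1)(2n+1)/24 - sum(t^3-t)/48 = 3900/24 - 48/48 = 161.5.
        z = (W - E[W]) / sqrt(Var[W]) = (19 - 39) / 12.7083 = -1.5738.
        Two-sided p = 2*Phi(z) = 0.115539.
Step 6: alpha = 0.1. fail to reject H0.

W+ = 19, W- = 59, W = min = 19, p = 0.115539, fail to reject H0.


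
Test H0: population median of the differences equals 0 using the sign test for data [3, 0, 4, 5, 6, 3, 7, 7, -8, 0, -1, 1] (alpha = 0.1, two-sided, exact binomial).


Step 1: Discard zero differences. Original n = 12; n_eff = number of nonzero differences = 10.
Nonzero differences (with sign): +3, +4, +5, +6, +3, +7, +7, -8, -1, +1
Step 2: Count signs: positive = 8, negative = 2.
Step 3: Under H0: P(positive) = 0.5, so the number of positives S ~ Bin(10, 0.5).
Step 4: Two-sided exact p-value = sum of Bin(10,0.5) probabilities at or below the observed probability = 0.109375.
Step 5: alpha = 0.1. fail to reject H0.

n_eff = 10, pos = 8, neg = 2, p = 0.109375, fail to reject H0.


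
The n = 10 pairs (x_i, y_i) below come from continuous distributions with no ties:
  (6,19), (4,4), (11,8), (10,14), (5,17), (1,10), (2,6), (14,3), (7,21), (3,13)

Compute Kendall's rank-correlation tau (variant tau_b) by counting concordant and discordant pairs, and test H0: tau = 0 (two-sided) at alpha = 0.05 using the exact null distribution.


Step 1: Enumerate the 45 unordered pairs (i,j) with i<j and classify each by sign(x_j-x_i) * sign(y_j-y_i).
  (1,2):dx=-2,dy=-15->C; (1,3):dx=+5,dy=-11->D; (1,4):dx=+4,dy=-5->D; (1,5):dx=-1,dy=-2->C
  (1,6):dx=-5,dy=-9->C; (1,7):dx=-4,dy=-13->C; (1,8):dx=+8,dy=-16->D; (1,9):dx=+1,dy=+2->C
  (1,10):dx=-3,dy=-6->C; (2,3):dx=+7,dy=+4->C; (2,4):dx=+6,dy=+10->C; (2,5):dx=+1,dy=+13->C
  (2,6):dx=-3,dy=+6->D; (2,7):dx=-2,dy=+2->D; (2,8):dx=+10,dy=-1->D; (2,9):dx=+3,dy=+17->C
  (2,10):dx=-1,dy=+9->D; (3,4):dx=-1,dy=+6->D; (3,5):dx=-6,dy=+9->D; (3,6):dx=-10,dy=+2->D
  (3,7):dx=-9,dy=-2->C; (3,8):dx=+3,dy=-5->D; (3,9):dx=-4,dy=+13->D; (3,10):dx=-8,dy=+5->D
  (4,5):dx=-5,dy=+3->D; (4,6):dx=-9,dy=-4->C; (4,7):dx=-8,dy=-8->C; (4,8):dx=+4,dy=-11->D
  (4,9):dx=-3,dy=+7->D; (4,10):dx=-7,dy=-1->C; (5,6):dx=-4,dy=-7->C; (5,7):dx=-3,dy=-11->C
  (5,8):dx=+9,dy=-14->D; (5,9):dx=+2,dy=+4->C; (5,10):dx=-2,dy=-4->C; (6,7):dx=+1,dy=-4->D
  (6,8):dx=+13,dy=-7->D; (6,9):dx=+6,dy=+11->C; (6,10):dx=+2,dy=+3->C; (7,8):dx=+12,dy=-3->D
  (7,9):dx=+5,dy=+15->C; (7,10):dx=+1,dy=+7->C; (8,9):dx=-7,dy=+18->D; (8,10):dx=-11,dy=+10->D
  (9,10):dx=-4,dy=-8->C
Step 2: C = 23, D = 22, total pairs = 45.
Step 3: tau = (C - D)/(n(n-1)/2) = (23 - 22)/45 = 0.022222.
Step 4: Exact two-sided p-value (enumerate n! = 3628800 permutations of y under H0): p = 1.000000.
Step 5: alpha = 0.05. fail to reject H0.

tau_b = 0.0222 (C=23, D=22), p = 1.000000, fail to reject H0.


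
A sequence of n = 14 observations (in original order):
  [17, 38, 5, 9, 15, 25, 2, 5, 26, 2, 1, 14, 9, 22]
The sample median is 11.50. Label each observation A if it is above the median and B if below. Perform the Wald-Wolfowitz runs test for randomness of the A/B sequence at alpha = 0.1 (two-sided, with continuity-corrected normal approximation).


Step 1: Compute median = 11.50; label A = above, B = below.
Labels in order: AABBAABBABBABA  (n_A = 7, n_B = 7)
Step 2: Count runs R = 9.
Step 3: Under H0 (random ordering), E[R] = 2*n_A*n_B/(n_A+n_B) + 1 = 2*7*7/14 + 1 = 8.0000.
        Var[R] = 2*n_A*n_B*(2*n_A*n_B - n_A - n_B) / ((n_A+n_B)^2 * (n_A+n_B-1)) = 8232/2548 = 3.2308.
        SD[R] = 1.7974.
Step 4: Continuity-corrected z = (R - 0.5 - E[R]) / SD[R] = (9 - 0.5 - 8.0000) / 1.7974 = 0.2782.
Step 5: Two-sided p-value via normal approximation = 2*(1 - Phi(|z|)) = 0.780879.
Step 6: alpha = 0.1. fail to reject H0.

R = 9, z = 0.2782, p = 0.780879, fail to reject H0.


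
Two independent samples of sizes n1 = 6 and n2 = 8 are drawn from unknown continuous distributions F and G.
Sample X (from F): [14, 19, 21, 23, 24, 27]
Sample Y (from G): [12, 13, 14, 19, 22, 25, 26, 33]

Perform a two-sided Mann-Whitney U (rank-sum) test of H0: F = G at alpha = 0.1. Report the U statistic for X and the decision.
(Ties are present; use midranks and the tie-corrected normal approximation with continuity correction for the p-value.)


Step 1: Combine and sort all 14 observations; assign midranks.
sorted (value, group): (12,Y), (13,Y), (14,X), (14,Y), (19,X), (19,Y), (21,X), (22,Y), (23,X), (24,X), (25,Y), (26,Y), (27,X), (33,Y)
ranks: 12->1, 13->2, 14->3.5, 14->3.5, 19->5.5, 19->5.5, 21->7, 22->8, 23->9, 24->10, 25->11, 26->12, 27->13, 33->14
Step 2: Rank sum for X: R1 = 3.5 + 5.5 + 7 + 9 + 10 + 13 = 48.
Step 3: U_X = R1 - n1(n1+1)/2 = 48 - 6*7/2 = 48 - 21 = 27.
       U_Y = n1*n2 - U_X = 48 - 27 = 21.
Step 4: Ties are present, so use the tie-corrected normal approximation (with continuity correction) for the p-value.
Step 5: p-value = 0.746347; compare to alpha = 0.1. fail to reject H0.

U_X = 27, p = 0.746347, fail to reject H0 at alpha = 0.1.


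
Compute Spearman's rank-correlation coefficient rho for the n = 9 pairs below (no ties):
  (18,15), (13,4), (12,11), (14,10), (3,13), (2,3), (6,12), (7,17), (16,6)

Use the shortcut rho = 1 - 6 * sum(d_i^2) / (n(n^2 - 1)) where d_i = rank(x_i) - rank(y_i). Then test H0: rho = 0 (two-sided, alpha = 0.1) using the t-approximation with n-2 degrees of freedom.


Step 1: Rank x and y separately (midranks; no ties here).
rank(x): 18->9, 13->6, 12->5, 14->7, 3->2, 2->1, 6->3, 7->4, 16->8
rank(y): 15->8, 4->2, 11->5, 10->4, 13->7, 3->1, 12->6, 17->9, 6->3
Step 2: d_i = R_x(i) - R_y(i); compute d_i^2.
  (9-8)^2=1, (6-2)^2=16, (5-5)^2=0, (7-4)^2=9, (2-7)^2=25, (1-1)^2=0, (3-6)^2=9, (4-9)^2=25, (8-3)^2=25
sum(d^2) = 110.
Step 3: rho = 1 - 6*110 / (9*(9^2 - 1)) = 1 - 660/720 = 0.083333.
Step 4: Under H0, t = rho * sqrt((n-2)/(1-rho^2)) = 0.2212 ~ t(7).
Step 5: Two-sided p-value from the t-distribution with 7 df = 0.831214.
Step 6: alpha = 0.1. fail to reject H0.

rho = 0.0833, p = 0.831214, fail to reject H0 at alpha = 0.1.


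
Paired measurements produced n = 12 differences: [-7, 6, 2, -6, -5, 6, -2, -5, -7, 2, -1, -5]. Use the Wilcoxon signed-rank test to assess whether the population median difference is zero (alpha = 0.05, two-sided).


Step 1: Drop any zero differences (none here) and take |d_i|.
|d| = [7, 6, 2, 6, 5, 6, 2, 5, 7, 2, 1, 5]
Step 2: Midrank |d_i| (ties get averaged ranks).
ranks: |7|->11.5, |6|->9, |2|->3, |6|->9, |5|->6, |6|->9, |2|->3, |5|->6, |7|->11.5, |2|->3, |1|->1, |5|->6
Step 3: Attach original signs; sum ranks with positive sign and with negative sign.
W+ = 9 + 3 + 9 + 3 = 24
W- = 11.5 + 9 + 6 + 3 + 6 + 11.5 + 1 + 6 = 54
(Check: W+ + W- = 78 should equal n(n+1)/2 = 78.)
Step 4: Test statistic W = min(W+, W-) = 24.
Step 5: Ties in |d|, so use the tie-corrected normal approximation.
        E[W] = n(n+1)/4 = 12*13/4 = 39.
        Tie groups: |d|=2 (t=3), |d|=5 (t=3), |d|=6 (t=3), |d|=7 (t=2); sum(t^3 - t) = 78.
        Var[W] = n(n+1)(2n+1)/24 - sum(t^3-t)/48 = 3900/24 - 78/48 = 160.875.
        z = (W - E[W]) / sqrt(Var[W]) = (24 - 39) / 12.6837 = -1.1826.
        Two-sided p = 2*Phi(z) = 0.236958.
Step 6: alpha = 0.05. fail to reject H0.

W+ = 24, W- = 54, W = min = 24, p = 0.236958, fail to reject H0.


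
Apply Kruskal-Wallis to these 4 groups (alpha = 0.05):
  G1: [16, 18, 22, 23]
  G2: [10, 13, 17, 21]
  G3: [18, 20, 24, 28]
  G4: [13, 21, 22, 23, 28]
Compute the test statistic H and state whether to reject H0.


Step 1: Combine all N = 17 observations and assign midranks.
sorted (value, group, rank): (10,G2,1), (13,G2,2.5), (13,G4,2.5), (16,G1,4), (17,G2,5), (18,G1,6.5), (18,G3,6.5), (20,G3,8), (21,G2,9.5), (21,G4,9.5), (22,G1,11.5), (22,G4,11.5), (23,G1,13.5), (23,G4,13.5), (24,G3,15), (28,G3,16.5), (28,G4,16.5)
Step 2: Sum ranks within each group.
R_1 = 35.5 (n_1 = 4)
R_2 = 18 (n_2 = 4)
R_3 = 46 (n_3 = 4)
R_4 = 53.5 (n_4 = 5)
Step 3: H = 12/(N(N+1)) * sum(R_i^2/n_i) - 3(N+1)
     = 12/(17*18) * (35.5^2/4 + 18^2/4 + 46^2/4 + 53.5^2/5) - 3*18
     = 0.039216 * 1497.51 - 54
     = 4.725980.
Step 4: Ties present; correction factor C = 1 - 36/(17^3 - 17) = 0.992647. Corrected H = 4.725980 / 0.992647 = 4.760988.
Step 5: Under H0, H ~ chi^2(3); p-value = 0.190159.
Step 6: alpha = 0.05. fail to reject H0.

H = 4.7610, df = 3, p = 0.190159, fail to reject H0.


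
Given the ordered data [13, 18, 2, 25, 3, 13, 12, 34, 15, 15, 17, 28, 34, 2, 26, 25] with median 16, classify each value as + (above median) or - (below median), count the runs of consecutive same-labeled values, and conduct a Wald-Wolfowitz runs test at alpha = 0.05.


Step 1: Compute median = 16; label A = above, B = below.
Labels in order: BABABBBABBAAABAA  (n_A = 8, n_B = 8)
Step 2: Count runs R = 10.
Step 3: Under H0 (random ordering), E[R] = 2*n_A*n_B/(n_A+n_B) + 1 = 2*8*8/16 + 1 = 9.0000.
        Var[R] = 2*n_A*n_B*(2*n_A*n_B - n_A - n_B) / ((n_A+n_B)^2 * (n_A+n_B-1)) = 14336/3840 = 3.7333.
        SD[R] = 1.9322.
Step 4: Continuity-corrected z = (R - 0.5 - E[R]) / SD[R] = (10 - 0.5 - 9.0000) / 1.9322 = 0.2588.
Step 5: Two-sided p-value via normal approximation = 2*(1 - Phi(|z|)) = 0.795809.
Step 6: alpha = 0.05. fail to reject H0.

R = 10, z = 0.2588, p = 0.795809, fail to reject H0.


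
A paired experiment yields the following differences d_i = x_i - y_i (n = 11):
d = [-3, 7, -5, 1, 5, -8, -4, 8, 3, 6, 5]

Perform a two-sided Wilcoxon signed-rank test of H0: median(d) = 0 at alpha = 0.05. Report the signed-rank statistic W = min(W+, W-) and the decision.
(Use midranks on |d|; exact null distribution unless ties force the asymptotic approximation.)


Step 1: Drop any zero differences (none here) and take |d_i|.
|d| = [3, 7, 5, 1, 5, 8, 4, 8, 3, 6, 5]
Step 2: Midrank |d_i| (ties get averaged ranks).
ranks: |3|->2.5, |7|->9, |5|->6, |1|->1, |5|->6, |8|->10.5, |4|->4, |8|->10.5, |3|->2.5, |6|->8, |5|->6
Step 3: Attach original signs; sum ranks with positive sign and with negative sign.
W+ = 9 + 1 + 6 + 10.5 + 2.5 + 8 + 6 = 43
W- = 2.5 + 6 + 10.5 + 4 = 23
(Check: W+ + W- = 66 should equal n(n+1)/2 = 66.)
Step 4: Test statistic W = min(W+, W-) = 23.
Step 5: Ties in |d|, so use the tie-corrected normal approximation.
        E[W] = n(n+1)/4 = 11*12/4 = 33.
        Tie groups: |d|=3 (t=2), |d|=5 (t=3), |d|=8 (t=2); sum(t^3 - t) = 36.
        Var[W] = n(n+1)(2n+1)/24 - sum(t^3-t)/48 = 3036/24 - 36/48 = 125.75.
        z = (W - E[W]) / sqrt(Var[W]) = (23 - 33) / 11.2138 = -0.8918.
        Two-sided p = 2*Phi(z) = 0.372524.
Step 6: alpha = 0.05. fail to reject H0.

W+ = 43, W- = 23, W = min = 23, p = 0.372524, fail to reject H0.


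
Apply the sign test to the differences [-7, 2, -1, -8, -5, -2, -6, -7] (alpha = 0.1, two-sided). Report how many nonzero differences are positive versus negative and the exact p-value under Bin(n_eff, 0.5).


Step 1: Discard zero differences. Original n = 8; n_eff = number of nonzero differences = 8.
Nonzero differences (with sign): -7, +2, -1, -8, -5, -2, -6, -7
Step 2: Count signs: positive = 1, negative = 7.
Step 3: Under H0: P(positive) = 0.5, so the number of positives S ~ Bin(8, 0.5).
Step 4: Two-sided exact p-value = sum of Bin(8,0.5) probabilities at or below the observed probability = 0.070312.
Step 5: alpha = 0.1. reject H0.

n_eff = 8, pos = 1, neg = 7, p = 0.070312, reject H0.


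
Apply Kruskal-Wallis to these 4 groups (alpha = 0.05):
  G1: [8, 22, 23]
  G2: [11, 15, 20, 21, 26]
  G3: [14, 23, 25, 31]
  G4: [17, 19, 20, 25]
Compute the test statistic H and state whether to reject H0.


Step 1: Combine all N = 16 observations and assign midranks.
sorted (value, group, rank): (8,G1,1), (11,G2,2), (14,G3,3), (15,G2,4), (17,G4,5), (19,G4,6), (20,G2,7.5), (20,G4,7.5), (21,G2,9), (22,G1,10), (23,G1,11.5), (23,G3,11.5), (25,G3,13.5), (25,G4,13.5), (26,G2,15), (31,G3,16)
Step 2: Sum ranks within each group.
R_1 = 22.5 (n_1 = 3)
R_2 = 37.5 (n_2 = 5)
R_3 = 44 (n_3 = 4)
R_4 = 32 (n_4 = 4)
Step 3: H = 12/(N(N+1)) * sum(R_i^2/n_i) - 3(N+1)
     = 12/(16*17) * (22.5^2/3 + 37.5^2/5 + 44^2/4 + 32^2/4) - 3*17
     = 0.044118 * 1190 - 51
     = 1.500000.
Step 4: Ties present; correction factor C = 1 - 18/(16^3 - 16) = 0.995588. Corrected H = 1.500000 / 0.995588 = 1.506647.
Step 5: Under H0, H ~ chi^2(3); p-value = 0.680737.
Step 6: alpha = 0.05. fail to reject H0.

H = 1.5066, df = 3, p = 0.680737, fail to reject H0.


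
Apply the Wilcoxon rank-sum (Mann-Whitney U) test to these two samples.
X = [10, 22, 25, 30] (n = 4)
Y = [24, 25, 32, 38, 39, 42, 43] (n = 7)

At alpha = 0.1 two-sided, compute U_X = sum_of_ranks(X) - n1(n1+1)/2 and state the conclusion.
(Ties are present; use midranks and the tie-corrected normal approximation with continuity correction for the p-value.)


Step 1: Combine and sort all 11 observations; assign midranks.
sorted (value, group): (10,X), (22,X), (24,Y), (25,X), (25,Y), (30,X), (32,Y), (38,Y), (39,Y), (42,Y), (43,Y)
ranks: 10->1, 22->2, 24->3, 25->4.5, 25->4.5, 30->6, 32->7, 38->8, 39->9, 42->10, 43->11
Step 2: Rank sum for X: R1 = 1 + 2 + 4.5 + 6 = 13.5.
Step 3: U_X = R1 - n1(n1+1)/2 = 13.5 - 4*5/2 = 13.5 - 10 = 3.5.
       U_Y = n1*n2 - U_X = 28 - 3.5 = 24.5.
Step 4: Ties are present, so use the tie-corrected normal approximation (with continuity correction) for the p-value.
Step 5: p-value = 0.058207; compare to alpha = 0.1. reject H0.

U_X = 3.5, p = 0.058207, reject H0 at alpha = 0.1.


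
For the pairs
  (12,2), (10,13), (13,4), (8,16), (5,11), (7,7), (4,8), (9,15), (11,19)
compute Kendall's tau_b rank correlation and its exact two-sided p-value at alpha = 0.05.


Step 1: Enumerate the 36 unordered pairs (i,j) with i<j and classify each by sign(x_j-x_i) * sign(y_j-y_i).
  (1,2):dx=-2,dy=+11->D; (1,3):dx=+1,dy=+2->C; (1,4):dx=-4,dy=+14->D; (1,5):dx=-7,dy=+9->D
  (1,6):dx=-5,dy=+5->D; (1,7):dx=-8,dy=+6->D; (1,8):dx=-3,dy=+13->D; (1,9):dx=-1,dy=+17->D
  (2,3):dx=+3,dy=-9->D; (2,4):dx=-2,dy=+3->D; (2,5):dx=-5,dy=-2->C; (2,6):dx=-3,dy=-6->C
  (2,7):dx=-6,dy=-5->C; (2,8):dx=-1,dy=+2->D; (2,9):dx=+1,dy=+6->C; (3,4):dx=-5,dy=+12->D
  (3,5):dx=-8,dy=+7->D; (3,6):dx=-6,dy=+3->D; (3,7):dx=-9,dy=+4->D; (3,8):dx=-4,dy=+11->D
  (3,9):dx=-2,dy=+15->D; (4,5):dx=-3,dy=-5->C; (4,6):dx=-1,dy=-9->C; (4,7):dx=-4,dy=-8->C
  (4,8):dx=+1,dy=-1->D; (4,9):dx=+3,dy=+3->C; (5,6):dx=+2,dy=-4->D; (5,7):dx=-1,dy=-3->C
  (5,8):dx=+4,dy=+4->C; (5,9):dx=+6,dy=+8->C; (6,7):dx=-3,dy=+1->D; (6,8):dx=+2,dy=+8->C
  (6,9):dx=+4,dy=+12->C; (7,8):dx=+5,dy=+7->C; (7,9):dx=+7,dy=+11->C; (8,9):dx=+2,dy=+4->C
Step 2: C = 17, D = 19, total pairs = 36.
Step 3: tau = (C - D)/(n(n-1)/2) = (17 - 19)/36 = -0.055556.
Step 4: Exact two-sided p-value (enumerate n! = 362880 permutations of y under H0): p = 0.919455.
Step 5: alpha = 0.05. fail to reject H0.

tau_b = -0.0556 (C=17, D=19), p = 0.919455, fail to reject H0.


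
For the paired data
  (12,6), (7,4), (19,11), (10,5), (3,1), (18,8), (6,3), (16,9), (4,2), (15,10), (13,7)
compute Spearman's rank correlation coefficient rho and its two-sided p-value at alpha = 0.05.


Step 1: Rank x and y separately (midranks; no ties here).
rank(x): 12->6, 7->4, 19->11, 10->5, 3->1, 18->10, 6->3, 16->9, 4->2, 15->8, 13->7
rank(y): 6->6, 4->4, 11->11, 5->5, 1->1, 8->8, 3->3, 9->9, 2->2, 10->10, 7->7
Step 2: d_i = R_x(i) - R_y(i); compute d_i^2.
  (6-6)^2=0, (4-4)^2=0, (11-11)^2=0, (5-5)^2=0, (1-1)^2=0, (10-8)^2=4, (3-3)^2=0, (9-9)^2=0, (2-2)^2=0, (8-10)^2=4, (7-7)^2=0
sum(d^2) = 8.
Step 3: rho = 1 - 6*8 / (11*(11^2 - 1)) = 1 - 48/1320 = 0.963636.
Step 4: Under H0, t = rho * sqrt((n-2)/(1-rho^2)) = 10.8186 ~ t(9).
Step 5: Two-sided p-value from the t-distribution with 9 df = 0.000002.
Step 6: alpha = 0.05. reject H0.

rho = 0.9636, p = 0.000002, reject H0 at alpha = 0.05.


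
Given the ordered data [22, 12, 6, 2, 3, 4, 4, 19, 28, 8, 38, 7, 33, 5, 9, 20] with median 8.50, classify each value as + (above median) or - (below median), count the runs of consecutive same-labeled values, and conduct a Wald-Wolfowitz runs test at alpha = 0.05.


Step 1: Compute median = 8.50; label A = above, B = below.
Labels in order: AABBBBBAABABABAA  (n_A = 8, n_B = 8)
Step 2: Count runs R = 9.
Step 3: Under H0 (random ordering), E[R] = 2*n_A*n_B/(n_A+n_B) + 1 = 2*8*8/16 + 1 = 9.0000.
        Var[R] = 2*n_A*n_B*(2*n_A*n_B - n_A - n_B) / ((n_A+n_B)^2 * (n_A+n_B-1)) = 14336/3840 = 3.7333.
        SD[R] = 1.9322.
Step 4: R = E[R], so z = 0 with no continuity correction.
Step 5: Two-sided p-value via normal approximation = 2*(1 - Phi(|z|)) = 1.000000.
Step 6: alpha = 0.05. fail to reject H0.

R = 9, z = 0.0000, p = 1.000000, fail to reject H0.


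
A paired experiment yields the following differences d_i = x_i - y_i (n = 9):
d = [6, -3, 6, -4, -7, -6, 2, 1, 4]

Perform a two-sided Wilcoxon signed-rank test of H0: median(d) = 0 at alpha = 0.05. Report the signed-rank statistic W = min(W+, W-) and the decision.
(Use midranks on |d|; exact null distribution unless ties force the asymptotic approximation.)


Step 1: Drop any zero differences (none here) and take |d_i|.
|d| = [6, 3, 6, 4, 7, 6, 2, 1, 4]
Step 2: Midrank |d_i| (ties get averaged ranks).
ranks: |6|->7, |3|->3, |6|->7, |4|->4.5, |7|->9, |6|->7, |2|->2, |1|->1, |4|->4.5
Step 3: Attach original signs; sum ranks with positive sign and with negative sign.
W+ = 7 + 7 + 2 + 1 + 4.5 = 21.5
W- = 3 + 4.5 + 9 + 7 = 23.5
(Check: W+ + W- = 45 should equal n(n+1)/2 = 45.)
Step 4: Test statistic W = min(W+, W-) = 21.5.
Step 5: Ties in |d|, so use the tie-corrected normal approximation.
        E[W] = n(n+1)/4 = 9*10/4 = 22.5.
        Tie groups: |d|=4 (t=2), |d|=6 (t=3); sum(t^3 - t) = 30.
        Var[W] = n(n+1)(2n+1)/24 - sum(t^3-t)/48 = 1710/24 - 30/48 = 70.625.
        z = (W - E[W]) / sqrt(Var[W]) = (21.5 - 22.5) / 8.4039 = -0.1190.
        Two-sided p = 2*Phi(z) = 0.905281.
Step 6: alpha = 0.05. fail to reject H0.

W+ = 21.5, W- = 23.5, W = min = 21.5, p = 0.905281, fail to reject H0.


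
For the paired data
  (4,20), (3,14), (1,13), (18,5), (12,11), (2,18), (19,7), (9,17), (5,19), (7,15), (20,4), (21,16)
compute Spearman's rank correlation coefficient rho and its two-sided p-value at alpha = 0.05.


Step 1: Rank x and y separately (midranks; no ties here).
rank(x): 4->4, 3->3, 1->1, 18->9, 12->8, 2->2, 19->10, 9->7, 5->5, 7->6, 20->11, 21->12
rank(y): 20->12, 14->6, 13->5, 5->2, 11->4, 18->10, 7->3, 17->9, 19->11, 15->7, 4->1, 16->8
Step 2: d_i = R_x(i) - R_y(i); compute d_i^2.
  (4-12)^2=64, (3-6)^2=9, (1-5)^2=16, (9-2)^2=49, (8-4)^2=16, (2-10)^2=64, (10-3)^2=49, (7-9)^2=4, (5-11)^2=36, (6-7)^2=1, (11-1)^2=100, (12-8)^2=16
sum(d^2) = 424.
Step 3: rho = 1 - 6*424 / (12*(12^2 - 1)) = 1 - 2544/1716 = -0.482517.
Step 4: Under H0, t = rho * sqrt((n-2)/(1-rho^2)) = -1.7421 ~ t(10).
Step 5: Two-sided p-value from the t-distribution with 10 df = 0.112109.
Step 6: alpha = 0.05. fail to reject H0.

rho = -0.4825, p = 0.112109, fail to reject H0 at alpha = 0.05.


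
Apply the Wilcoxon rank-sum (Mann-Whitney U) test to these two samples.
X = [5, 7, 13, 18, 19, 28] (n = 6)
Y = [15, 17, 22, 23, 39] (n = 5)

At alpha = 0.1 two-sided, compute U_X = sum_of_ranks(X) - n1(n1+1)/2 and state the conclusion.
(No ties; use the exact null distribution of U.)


Step 1: Combine and sort all 11 observations; assign midranks.
sorted (value, group): (5,X), (7,X), (13,X), (15,Y), (17,Y), (18,X), (19,X), (22,Y), (23,Y), (28,X), (39,Y)
ranks: 5->1, 7->2, 13->3, 15->4, 17->5, 18->6, 19->7, 22->8, 23->9, 28->10, 39->11
Step 2: Rank sum for X: R1 = 1 + 2 + 3 + 6 + 7 + 10 = 29.
Step 3: U_X = R1 - n1(n1+1)/2 = 29 - 6*7/2 = 29 - 21 = 8.
       U_Y = n1*n2 - U_X = 30 - 8 = 22.
Step 4: No ties, so the exact null distribution of U (based on enumerating the C(11,6) = 462 equally likely rank assignments) gives the two-sided p-value.
Step 5: p-value = 0.246753; compare to alpha = 0.1. fail to reject H0.

U_X = 8, p = 0.246753, fail to reject H0 at alpha = 0.1.


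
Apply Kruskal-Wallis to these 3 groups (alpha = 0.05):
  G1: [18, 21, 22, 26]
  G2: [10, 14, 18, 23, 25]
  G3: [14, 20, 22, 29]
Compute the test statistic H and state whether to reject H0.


Step 1: Combine all N = 13 observations and assign midranks.
sorted (value, group, rank): (10,G2,1), (14,G2,2.5), (14,G3,2.5), (18,G1,4.5), (18,G2,4.5), (20,G3,6), (21,G1,7), (22,G1,8.5), (22,G3,8.5), (23,G2,10), (25,G2,11), (26,G1,12), (29,G3,13)
Step 2: Sum ranks within each group.
R_1 = 32 (n_1 = 4)
R_2 = 29 (n_2 = 5)
R_3 = 30 (n_3 = 4)
Step 3: H = 12/(N(N+1)) * sum(R_i^2/n_i) - 3(N+1)
     = 12/(13*14) * (32^2/4 + 29^2/5 + 30^2/4) - 3*14
     = 0.065934 * 649.2 - 42
     = 0.804396.
Step 4: Ties present; correction factor C = 1 - 18/(13^3 - 13) = 0.991758. Corrected H = 0.804396 / 0.991758 = 0.811080.
Step 5: Under H0, H ~ chi^2(2); p-value = 0.666617.
Step 6: alpha = 0.05. fail to reject H0.

H = 0.8111, df = 2, p = 0.666617, fail to reject H0.


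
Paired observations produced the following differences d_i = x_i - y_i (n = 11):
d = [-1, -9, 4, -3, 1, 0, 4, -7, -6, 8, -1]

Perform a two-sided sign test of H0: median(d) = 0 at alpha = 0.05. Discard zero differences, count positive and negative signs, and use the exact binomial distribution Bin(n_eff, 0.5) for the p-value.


Step 1: Discard zero differences. Original n = 11; n_eff = number of nonzero differences = 10.
Nonzero differences (with sign): -1, -9, +4, -3, +1, +4, -7, -6, +8, -1
Step 2: Count signs: positive = 4, negative = 6.
Step 3: Under H0: P(positive) = 0.5, so the number of positives S ~ Bin(10, 0.5).
Step 4: Two-sided exact p-value = sum of Bin(10,0.5) probabilities at or below the observed probability = 0.753906.
Step 5: alpha = 0.05. fail to reject H0.

n_eff = 10, pos = 4, neg = 6, p = 0.753906, fail to reject H0.


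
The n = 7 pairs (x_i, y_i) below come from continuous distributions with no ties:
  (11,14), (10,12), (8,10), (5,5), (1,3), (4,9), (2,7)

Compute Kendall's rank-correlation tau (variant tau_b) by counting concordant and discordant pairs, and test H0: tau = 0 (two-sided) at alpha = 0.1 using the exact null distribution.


Step 1: Enumerate the 21 unordered pairs (i,j) with i<j and classify each by sign(x_j-x_i) * sign(y_j-y_i).
  (1,2):dx=-1,dy=-2->C; (1,3):dx=-3,dy=-4->C; (1,4):dx=-6,dy=-9->C; (1,5):dx=-10,dy=-11->C
  (1,6):dx=-7,dy=-5->C; (1,7):dx=-9,dy=-7->C; (2,3):dx=-2,dy=-2->C; (2,4):dx=-5,dy=-7->C
  (2,5):dx=-9,dy=-9->C; (2,6):dx=-6,dy=-3->C; (2,7):dx=-8,dy=-5->C; (3,4):dx=-3,dy=-5->C
  (3,5):dx=-7,dy=-7->C; (3,6):dx=-4,dy=-1->C; (3,7):dx=-6,dy=-3->C; (4,5):dx=-4,dy=-2->C
  (4,6):dx=-1,dy=+4->D; (4,7):dx=-3,dy=+2->D; (5,6):dx=+3,dy=+6->C; (5,7):dx=+1,dy=+4->C
  (6,7):dx=-2,dy=-2->C
Step 2: C = 19, D = 2, total pairs = 21.
Step 3: tau = (C - D)/(n(n-1)/2) = (19 - 2)/21 = 0.809524.
Step 4: Exact two-sided p-value (enumerate n! = 5040 permutations of y under H0): p = 0.010714.
Step 5: alpha = 0.1. reject H0.

tau_b = 0.8095 (C=19, D=2), p = 0.010714, reject H0.


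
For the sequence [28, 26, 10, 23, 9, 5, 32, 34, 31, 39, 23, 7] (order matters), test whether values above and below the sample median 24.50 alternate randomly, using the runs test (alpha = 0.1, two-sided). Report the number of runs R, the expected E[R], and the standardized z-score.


Step 1: Compute median = 24.50; label A = above, B = below.
Labels in order: AABBBBAAAABB  (n_A = 6, n_B = 6)
Step 2: Count runs R = 4.
Step 3: Under H0 (random ordering), E[R] = 2*n_A*n_B/(n_A+n_B) + 1 = 2*6*6/12 + 1 = 7.0000.
        Var[R] = 2*n_A*n_B*(2*n_A*n_B - n_A - n_B) / ((n_A+n_B)^2 * (n_A+n_B-1)) = 4320/1584 = 2.7273.
        SD[R] = 1.6514.
Step 4: Continuity-corrected z = (R + 0.5 - E[R]) / SD[R] = (4 + 0.5 - 7.0000) / 1.6514 = -1.5138.
Step 5: Two-sided p-value via normal approximation = 2*(1 - Phi(|z|)) = 0.130070.
Step 6: alpha = 0.1. fail to reject H0.

R = 4, z = -1.5138, p = 0.130070, fail to reject H0.


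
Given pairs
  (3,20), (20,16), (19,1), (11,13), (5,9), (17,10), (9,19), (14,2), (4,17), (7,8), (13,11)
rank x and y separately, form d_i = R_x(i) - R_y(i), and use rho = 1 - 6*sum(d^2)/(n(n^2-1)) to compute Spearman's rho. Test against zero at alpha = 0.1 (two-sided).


Step 1: Rank x and y separately (midranks; no ties here).
rank(x): 3->1, 20->11, 19->10, 11->6, 5->3, 17->9, 9->5, 14->8, 4->2, 7->4, 13->7
rank(y): 20->11, 16->8, 1->1, 13->7, 9->4, 10->5, 19->10, 2->2, 17->9, 8->3, 11->6
Step 2: d_i = R_x(i) - R_y(i); compute d_i^2.
  (1-11)^2=100, (11-8)^2=9, (10-1)^2=81, (6-7)^2=1, (3-4)^2=1, (9-5)^2=16, (5-10)^2=25, (8-2)^2=36, (2-9)^2=49, (4-3)^2=1, (7-6)^2=1
sum(d^2) = 320.
Step 3: rho = 1 - 6*320 / (11*(11^2 - 1)) = 1 - 1920/1320 = -0.454545.
Step 4: Under H0, t = rho * sqrt((n-2)/(1-rho^2)) = -1.5309 ~ t(9).
Step 5: Two-sided p-value from the t-distribution with 9 df = 0.160145.
Step 6: alpha = 0.1. fail to reject H0.

rho = -0.4545, p = 0.160145, fail to reject H0 at alpha = 0.1.


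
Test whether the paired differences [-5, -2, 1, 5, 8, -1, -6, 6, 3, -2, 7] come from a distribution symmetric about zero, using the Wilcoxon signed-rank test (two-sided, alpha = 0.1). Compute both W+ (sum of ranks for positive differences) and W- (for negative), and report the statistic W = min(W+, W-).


Step 1: Drop any zero differences (none here) and take |d_i|.
|d| = [5, 2, 1, 5, 8, 1, 6, 6, 3, 2, 7]
Step 2: Midrank |d_i| (ties get averaged ranks).
ranks: |5|->6.5, |2|->3.5, |1|->1.5, |5|->6.5, |8|->11, |1|->1.5, |6|->8.5, |6|->8.5, |3|->5, |2|->3.5, |7|->10
Step 3: Attach original signs; sum ranks with positive sign and with negative sign.
W+ = 1.5 + 6.5 + 11 + 8.5 + 5 + 10 = 42.5
W- = 6.5 + 3.5 + 1.5 + 8.5 + 3.5 = 23.5
(Check: W+ + W- = 66 should equal n(n+1)/2 = 66.)
Step 4: Test statistic W = min(W+, W-) = 23.5.
Step 5: Ties in |d|, so use the tie-corrected normal approximation.
        E[W] = n(n+1)/4 = 11*12/4 = 33.
        Tie groups: |d|=1 (t=2), |d|=2 (t=2), |d|=5 (t=2), |d|=6 (t=2); sum(t^3 - t) = 24.
        Var[W] = n(n+1)(2n+1)/24 - sum(t^3-t)/48 = 3036/24 - 24/48 = 126.
        z = (W - E[W]) / sqrt(Var[W]) = (23.5 - 33) / 11.2250 = -0.8463.
        Two-sided p = 2*Phi(z) = 0.397370.
Step 6: alpha = 0.1. fail to reject H0.

W+ = 42.5, W- = 23.5, W = min = 23.5, p = 0.397370, fail to reject H0.


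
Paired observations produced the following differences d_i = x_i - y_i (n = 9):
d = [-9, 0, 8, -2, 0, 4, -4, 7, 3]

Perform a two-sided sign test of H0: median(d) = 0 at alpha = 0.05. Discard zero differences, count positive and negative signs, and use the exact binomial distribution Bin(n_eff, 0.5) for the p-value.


Step 1: Discard zero differences. Original n = 9; n_eff = number of nonzero differences = 7.
Nonzero differences (with sign): -9, +8, -2, +4, -4, +7, +3
Step 2: Count signs: positive = 4, negative = 3.
Step 3: Under H0: P(positive) = 0.5, so the number of positives S ~ Bin(7, 0.5).
Step 4: Two-sided exact p-value = sum of Bin(7,0.5) probabilities at or below the observed probability = 1.000000.
Step 5: alpha = 0.05. fail to reject H0.

n_eff = 7, pos = 4, neg = 3, p = 1.000000, fail to reject H0.


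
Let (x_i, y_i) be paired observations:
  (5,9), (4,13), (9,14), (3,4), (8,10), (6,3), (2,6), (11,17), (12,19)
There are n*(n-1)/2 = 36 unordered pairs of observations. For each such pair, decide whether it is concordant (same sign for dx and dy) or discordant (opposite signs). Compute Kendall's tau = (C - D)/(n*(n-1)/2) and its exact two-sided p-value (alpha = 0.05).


Step 1: Enumerate the 36 unordered pairs (i,j) with i<j and classify each by sign(x_j-x_i) * sign(y_j-y_i).
  (1,2):dx=-1,dy=+4->D; (1,3):dx=+4,dy=+5->C; (1,4):dx=-2,dy=-5->C; (1,5):dx=+3,dy=+1->C
  (1,6):dx=+1,dy=-6->D; (1,7):dx=-3,dy=-3->C; (1,8):dx=+6,dy=+8->C; (1,9):dx=+7,dy=+10->C
  (2,3):dx=+5,dy=+1->C; (2,4):dx=-1,dy=-9->C; (2,5):dx=+4,dy=-3->D; (2,6):dx=+2,dy=-10->D
  (2,7):dx=-2,dy=-7->C; (2,8):dx=+7,dy=+4->C; (2,9):dx=+8,dy=+6->C; (3,4):dx=-6,dy=-10->C
  (3,5):dx=-1,dy=-4->C; (3,6):dx=-3,dy=-11->C; (3,7):dx=-7,dy=-8->C; (3,8):dx=+2,dy=+3->C
  (3,9):dx=+3,dy=+5->C; (4,5):dx=+5,dy=+6->C; (4,6):dx=+3,dy=-1->D; (4,7):dx=-1,dy=+2->D
  (4,8):dx=+8,dy=+13->C; (4,9):dx=+9,dy=+15->C; (5,6):dx=-2,dy=-7->C; (5,7):dx=-6,dy=-4->C
  (5,8):dx=+3,dy=+7->C; (5,9):dx=+4,dy=+9->C; (6,7):dx=-4,dy=+3->D; (6,8):dx=+5,dy=+14->C
  (6,9):dx=+6,dy=+16->C; (7,8):dx=+9,dy=+11->C; (7,9):dx=+10,dy=+13->C; (8,9):dx=+1,dy=+2->C
Step 2: C = 29, D = 7, total pairs = 36.
Step 3: tau = (C - D)/(n(n-1)/2) = (29 - 7)/36 = 0.611111.
Step 4: Exact two-sided p-value (enumerate n! = 362880 permutations of y under H0): p = 0.024741.
Step 5: alpha = 0.05. reject H0.

tau_b = 0.6111 (C=29, D=7), p = 0.024741, reject H0.


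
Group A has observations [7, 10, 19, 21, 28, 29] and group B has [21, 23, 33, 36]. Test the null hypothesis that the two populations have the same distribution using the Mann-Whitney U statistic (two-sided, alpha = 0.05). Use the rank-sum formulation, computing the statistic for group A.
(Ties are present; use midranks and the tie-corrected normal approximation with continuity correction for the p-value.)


Step 1: Combine and sort all 10 observations; assign midranks.
sorted (value, group): (7,X), (10,X), (19,X), (21,X), (21,Y), (23,Y), (28,X), (29,X), (33,Y), (36,Y)
ranks: 7->1, 10->2, 19->3, 21->4.5, 21->4.5, 23->6, 28->7, 29->8, 33->9, 36->10
Step 2: Rank sum for X: R1 = 1 + 2 + 3 + 4.5 + 7 + 8 = 25.5.
Step 3: U_X = R1 - n1(n1+1)/2 = 25.5 - 6*7/2 = 25.5 - 21 = 4.5.
       U_Y = n1*n2 - U_X = 24 - 4.5 = 19.5.
Step 4: Ties are present, so use the tie-corrected normal approximation (with continuity correction) for the p-value.
Step 5: p-value = 0.134407; compare to alpha = 0.05. fail to reject H0.

U_X = 4.5, p = 0.134407, fail to reject H0 at alpha = 0.05.


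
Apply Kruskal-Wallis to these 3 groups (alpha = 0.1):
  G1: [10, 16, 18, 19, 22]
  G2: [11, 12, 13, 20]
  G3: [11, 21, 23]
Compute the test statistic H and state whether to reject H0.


Step 1: Combine all N = 12 observations and assign midranks.
sorted (value, group, rank): (10,G1,1), (11,G2,2.5), (11,G3,2.5), (12,G2,4), (13,G2,5), (16,G1,6), (18,G1,7), (19,G1,8), (20,G2,9), (21,G3,10), (22,G1,11), (23,G3,12)
Step 2: Sum ranks within each group.
R_1 = 33 (n_1 = 5)
R_2 = 20.5 (n_2 = 4)
R_3 = 24.5 (n_3 = 3)
Step 3: H = 12/(N(N+1)) * sum(R_i^2/n_i) - 3(N+1)
     = 12/(12*13) * (33^2/5 + 20.5^2/4 + 24.5^2/3) - 3*13
     = 0.076923 * 522.946 - 39
     = 1.226603.
Step 4: Ties present; correction factor C = 1 - 6/(12^3 - 12) = 0.996503. Corrected H = 1.226603 / 0.996503 = 1.230906.
Step 5: Under H0, H ~ chi^2(2); p-value = 0.540396.
Step 6: alpha = 0.1. fail to reject H0.

H = 1.2309, df = 2, p = 0.540396, fail to reject H0.


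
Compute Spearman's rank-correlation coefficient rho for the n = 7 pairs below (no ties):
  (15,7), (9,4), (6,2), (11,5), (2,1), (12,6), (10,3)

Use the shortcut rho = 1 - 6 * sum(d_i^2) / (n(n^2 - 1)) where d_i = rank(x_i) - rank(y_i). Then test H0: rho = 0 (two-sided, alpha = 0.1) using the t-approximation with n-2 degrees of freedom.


Step 1: Rank x and y separately (midranks; no ties here).
rank(x): 15->7, 9->3, 6->2, 11->5, 2->1, 12->6, 10->4
rank(y): 7->7, 4->4, 2->2, 5->5, 1->1, 6->6, 3->3
Step 2: d_i = R_x(i) - R_y(i); compute d_i^2.
  (7-7)^2=0, (3-4)^2=1, (2-2)^2=0, (5-5)^2=0, (1-1)^2=0, (6-6)^2=0, (4-3)^2=1
sum(d^2) = 2.
Step 3: rho = 1 - 6*2 / (7*(7^2 - 1)) = 1 - 12/336 = 0.964286.
Step 4: Under H0, t = rho * sqrt((n-2)/(1-rho^2)) = 8.1408 ~ t(5).
Step 5: Two-sided p-value from the t-distribution with 5 df = 0.000454.
Step 6: alpha = 0.1. reject H0.

rho = 0.9643, p = 0.000454, reject H0 at alpha = 0.1.


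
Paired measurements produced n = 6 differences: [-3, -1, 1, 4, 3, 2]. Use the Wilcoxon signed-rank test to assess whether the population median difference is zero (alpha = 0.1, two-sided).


Step 1: Drop any zero differences (none here) and take |d_i|.
|d| = [3, 1, 1, 4, 3, 2]
Step 2: Midrank |d_i| (ties get averaged ranks).
ranks: |3|->4.5, |1|->1.5, |1|->1.5, |4|->6, |3|->4.5, |2|->3
Step 3: Attach original signs; sum ranks with positive sign and with negative sign.
W+ = 1.5 + 6 + 4.5 + 3 = 15
W- = 4.5 + 1.5 = 6
(Check: W+ + W- = 21 should equal n(n+1)/2 = 21.)
Step 4: Test statistic W = min(W+, W-) = 6.
Step 5: Ties in |d|, so use the tie-corrected normal approximation.
        E[W] = n(n+1)/4 = 6*7/4 = 10.5.
        Tie groups: |d|=1 (t=2), |d|=3 (t=2); sum(t^3 - t) = 12.
        Var[W] = n(n+1)(2n+1)/24 - sum(t^3-t)/48 = 546/24 - 12/48 = 22.5.
        z = (W - E[W]) / sqrt(Var[W]) = (6 - 10.5) / 4.7434 = -0.9487.
        Two-sided p = 2*Phi(z) = 0.342782.
Step 6: alpha = 0.1. fail to reject H0.

W+ = 15, W- = 6, W = min = 6, p = 0.342782, fail to reject H0.


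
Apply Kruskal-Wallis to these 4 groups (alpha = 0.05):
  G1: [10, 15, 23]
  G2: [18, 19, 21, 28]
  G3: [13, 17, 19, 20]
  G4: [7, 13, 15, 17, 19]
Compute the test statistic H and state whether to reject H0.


Step 1: Combine all N = 16 observations and assign midranks.
sorted (value, group, rank): (7,G4,1), (10,G1,2), (13,G3,3.5), (13,G4,3.5), (15,G1,5.5), (15,G4,5.5), (17,G3,7.5), (17,G4,7.5), (18,G2,9), (19,G2,11), (19,G3,11), (19,G4,11), (20,G3,13), (21,G2,14), (23,G1,15), (28,G2,16)
Step 2: Sum ranks within each group.
R_1 = 22.5 (n_1 = 3)
R_2 = 50 (n_2 = 4)
R_3 = 35 (n_3 = 4)
R_4 = 28.5 (n_4 = 5)
Step 3: H = 12/(N(N+1)) * sum(R_i^2/n_i) - 3(N+1)
     = 12/(16*17) * (22.5^2/3 + 50^2/4 + 35^2/4 + 28.5^2/5) - 3*17
     = 0.044118 * 1262.45 - 51
     = 4.696324.
Step 4: Ties present; correction factor C = 1 - 42/(16^3 - 16) = 0.989706. Corrected H = 4.696324 / 0.989706 = 4.745171.
Step 5: Under H0, H ~ chi^2(3); p-value = 0.191437.
Step 6: alpha = 0.05. fail to reject H0.

H = 4.7452, df = 3, p = 0.191437, fail to reject H0.
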